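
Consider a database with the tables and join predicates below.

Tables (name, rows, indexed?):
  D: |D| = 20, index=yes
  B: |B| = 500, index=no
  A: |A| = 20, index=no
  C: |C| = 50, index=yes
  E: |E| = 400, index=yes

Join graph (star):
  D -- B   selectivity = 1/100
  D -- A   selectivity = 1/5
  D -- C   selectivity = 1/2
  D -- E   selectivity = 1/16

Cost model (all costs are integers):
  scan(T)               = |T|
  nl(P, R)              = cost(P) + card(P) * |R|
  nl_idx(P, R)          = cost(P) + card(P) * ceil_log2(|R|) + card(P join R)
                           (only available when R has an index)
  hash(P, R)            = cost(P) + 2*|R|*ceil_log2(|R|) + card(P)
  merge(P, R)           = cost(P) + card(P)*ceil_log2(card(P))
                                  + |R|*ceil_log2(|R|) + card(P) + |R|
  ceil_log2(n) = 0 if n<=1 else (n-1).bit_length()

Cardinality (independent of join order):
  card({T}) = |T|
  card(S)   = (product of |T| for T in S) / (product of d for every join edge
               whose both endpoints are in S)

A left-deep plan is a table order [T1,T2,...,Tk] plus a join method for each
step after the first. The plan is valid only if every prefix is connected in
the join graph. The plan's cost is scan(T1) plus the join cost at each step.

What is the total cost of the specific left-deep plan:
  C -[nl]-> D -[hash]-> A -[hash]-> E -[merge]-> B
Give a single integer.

865950

step 1: scan C: cost=50, card=50
step 2: join D via nl
    card(P join D) = 50*20/(2) = 500
    cost = 50 + 50*20 = 1050
step 3: join A via hash
    card(P join A) = 500*20/(5) = 2000
    cost = 1050 + 2*20*5 + 500 = 1750
step 4: join E via hash
    card(P join E) = 2000*400/(16) = 50000
    cost = 1750 + 2*400*9 + 2000 = 10950
step 5: join B via merge
    card(P join B) = 50000*500/(100) = 250000
    cost = 10950 + 50000*16 + 500*9 + 50000 + 500 = 865950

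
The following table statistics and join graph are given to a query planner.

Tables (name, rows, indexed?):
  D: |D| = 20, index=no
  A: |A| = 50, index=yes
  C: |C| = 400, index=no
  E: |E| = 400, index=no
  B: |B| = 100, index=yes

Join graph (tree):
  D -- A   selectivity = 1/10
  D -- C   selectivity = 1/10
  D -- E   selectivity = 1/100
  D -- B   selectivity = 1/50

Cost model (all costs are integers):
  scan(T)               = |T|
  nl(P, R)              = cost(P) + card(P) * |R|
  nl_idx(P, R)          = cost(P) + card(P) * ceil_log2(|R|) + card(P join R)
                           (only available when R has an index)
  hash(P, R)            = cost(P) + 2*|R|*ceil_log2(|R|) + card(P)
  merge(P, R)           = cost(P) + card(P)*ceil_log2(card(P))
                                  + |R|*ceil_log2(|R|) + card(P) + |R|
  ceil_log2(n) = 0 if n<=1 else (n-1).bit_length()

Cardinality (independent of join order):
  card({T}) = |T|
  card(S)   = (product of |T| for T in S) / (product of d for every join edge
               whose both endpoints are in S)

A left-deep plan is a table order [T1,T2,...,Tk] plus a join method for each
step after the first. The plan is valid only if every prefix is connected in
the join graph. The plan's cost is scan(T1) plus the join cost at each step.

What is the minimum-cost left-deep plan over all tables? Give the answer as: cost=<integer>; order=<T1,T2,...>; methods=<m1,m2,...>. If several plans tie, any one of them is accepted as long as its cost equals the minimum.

cost=10480; order=E,D,B,A,C; methods=hash,nl_idx,hash,hash

Selinger DP (subsets sized 1..n):
  {D}: scan cost=20, card=20
  {A}: scan cost=50, card=50
  {C}: scan cost=400, card=400
  {E}: scan cost=400, card=400
  {B}: scan cost=100, card=100
  {AD}: card=100; try (A,nl_idx)→240, (D,hash)→300, (A,merge)→490, (D,merge)→520, (A,hash)→640, (A,nl)→1020 …(+1); best=240 via (A,nl_idx)
  {CD}: card=800; try (D,hash)→1000, (C,merge)→4140, (D,merge)→4520, (C,hash)→7240, (C,nl)→8020, (D,nl)→8400; best=1000 via (D,hash)
  {DE}: card=80; try (D,hash)→1000, (E,merge)→4140, (D,merge)→4520, (E,hash)→7240, (E,nl)→8020, (D,nl)→8400; best=1000 via (D,hash)
  {BD}: card=40; try (B,nl_idx)→200, (D,hash)→400, (B,merge)→940, (D,merge)→1020, (B,hash)→1440, (B,nl)→2020 …(+1); best=200 via (B,nl_idx)
  {ACD}: card=4000; try (A,hash)→2400, (C,merge)→5040, (C,hash)→7540, (A,nl_idx)→9800, (A,merge)→10150, (C,nl)→40240 …(+1); best=2400 via (A,hash)
  {ADE}: card=400; try (A,hash)→1680, (A,nl_idx)→1880, (A,merge)→1990, (A,nl)→5000, (E,merge)→5040, (E,hash)→7540 …(+1); best=1680 via (A,hash)
  {ABD}: card=200; try (A,nl_idx)→640, (A,merge)→830, (A,hash)→840, (B,nl_idx)→1140, (B,hash)→1740, (B,merge)→1840 …(+2); best=640 via (A,nl_idx)
  {CDE}: card=3200; try (C,merge)→5640, (C,hash)→8280, (E,hash)→9000, (E,merge)→13800, (C,nl)→33000, (E,nl)→321000; best=5640 via (C,merge)
  {BCD}: card=1600; try (B,hash)→3200, (C,merge)→4480, (C,hash)→7440, (B,nl_idx)→8200, (B,merge)→10600, (C,nl)→16200 …(+1); best=3200 via (B,hash)
  {BDE}: card=160; try (B,nl_idx)→1720, (B,merge)→2440, (B,hash)→2480, (E,merge)→4480, (E,hash)→7440, (B,nl)→9000 …(+1); best=1720 via (B,nl_idx)
  {ACDE}: card=16000; try (C,hash)→9280, (A,hash)→9440, (C,merge)→9680, (E,hash)→13600, (A,nl_idx)→40840, (A,merge)→47590 …(+4); best=9280 via (C,hash)
  {ABCD}: card=8000; try (A,hash)→5400, (C,merge)→6440, (B,hash)→7800, (C,hash)→8040, (A,nl_idx)→20800, (A,merge)→22750 …(+5); best=5400 via (A,hash)
  {ABDE}: card=800; try (A,hash)→2480, (B,hash)→3480, (A,nl_idx)→3480, (A,merge)→3510, (B,nl_idx)→5280, (E,merge)→6440 …(+5); best=2480 via (A,hash)
  {BCDE}: card=6400; try (C,merge)→7160, (C,hash)→9080, (B,hash)→10240, (E,hash)→12000, (E,merge)→26400, (B,nl_idx)→34440 …(+4); best=7160 via (C,merge)
  {ABCDE}: card=32000; try (C,hash)→10480, (A,hash)→14160, (C,merge)→15280, (E,hash)→20600, (B,hash)→26680, (A,nl_idx)→77560 …(+8); best=10480 via (C,hash)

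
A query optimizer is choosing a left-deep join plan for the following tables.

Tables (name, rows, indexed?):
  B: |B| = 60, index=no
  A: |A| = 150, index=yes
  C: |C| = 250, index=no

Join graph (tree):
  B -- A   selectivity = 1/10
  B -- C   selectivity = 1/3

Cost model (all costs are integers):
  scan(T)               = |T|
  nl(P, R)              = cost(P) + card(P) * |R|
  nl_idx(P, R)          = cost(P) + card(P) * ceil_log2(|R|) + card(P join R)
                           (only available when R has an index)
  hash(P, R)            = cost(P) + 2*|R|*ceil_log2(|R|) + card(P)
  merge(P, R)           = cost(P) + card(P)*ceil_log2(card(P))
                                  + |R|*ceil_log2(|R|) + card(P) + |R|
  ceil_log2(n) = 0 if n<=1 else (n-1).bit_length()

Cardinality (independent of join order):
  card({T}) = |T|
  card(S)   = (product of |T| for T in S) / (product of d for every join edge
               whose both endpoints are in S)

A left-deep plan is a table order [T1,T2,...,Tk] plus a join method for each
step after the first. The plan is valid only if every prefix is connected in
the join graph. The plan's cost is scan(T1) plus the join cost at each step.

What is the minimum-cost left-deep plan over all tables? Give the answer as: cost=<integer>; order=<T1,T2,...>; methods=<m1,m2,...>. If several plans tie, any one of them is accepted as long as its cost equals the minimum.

cost=5920; order=A,B,C; methods=hash,hash

Selinger DP (subsets sized 1..n):
  {B}: scan cost=60, card=60
  {A}: scan cost=150, card=150
  {C}: scan cost=250, card=250
  {AB}: card=900; try (B,hash)→1020, (A,nl_idx)→1440, (A,merge)→1830, (B,merge)→1920, (A,hash)→2520, (A,nl)→9060 …(+1); best=1020 via (B,hash)
  {BC}: card=5000; try (B,hash)→1220, (C,merge)→2730, (B,merge)→2920, (C,hash)→4120, (C,nl)→15060, (B,nl)→15250; best=1220 via (B,hash)
  {ABC}: card=75000; try (C,hash)→5920, (A,hash)→8620, (C,merge)→13170, (A,merge)→72570, (A,nl_idx)→116220, (C,nl)→226020 …(+1); best=5920 via (C,hash)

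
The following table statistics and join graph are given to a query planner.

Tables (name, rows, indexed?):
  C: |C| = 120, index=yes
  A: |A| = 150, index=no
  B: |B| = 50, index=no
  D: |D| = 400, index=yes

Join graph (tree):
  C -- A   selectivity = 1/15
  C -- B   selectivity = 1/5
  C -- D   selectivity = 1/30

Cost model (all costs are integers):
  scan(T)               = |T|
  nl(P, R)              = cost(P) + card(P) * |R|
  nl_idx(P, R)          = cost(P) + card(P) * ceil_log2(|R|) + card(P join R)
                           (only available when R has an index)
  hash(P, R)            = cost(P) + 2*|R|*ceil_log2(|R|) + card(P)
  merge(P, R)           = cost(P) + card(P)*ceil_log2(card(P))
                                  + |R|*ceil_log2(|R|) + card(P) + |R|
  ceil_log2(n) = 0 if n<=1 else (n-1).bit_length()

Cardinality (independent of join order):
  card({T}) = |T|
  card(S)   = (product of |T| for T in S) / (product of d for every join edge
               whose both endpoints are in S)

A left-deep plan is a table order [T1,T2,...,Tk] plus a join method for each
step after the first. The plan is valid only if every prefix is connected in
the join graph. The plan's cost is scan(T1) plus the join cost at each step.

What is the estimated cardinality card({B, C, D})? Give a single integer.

16000

Tables in S: B(50), C(120), D(400)
Edges inside S: C-B(d=5), C-D(d=30)
numerator = 50 * 120 * 400 = 2400000
denominator = 5 * 30 = 150
card(S) = 2400000 / 150 = 16000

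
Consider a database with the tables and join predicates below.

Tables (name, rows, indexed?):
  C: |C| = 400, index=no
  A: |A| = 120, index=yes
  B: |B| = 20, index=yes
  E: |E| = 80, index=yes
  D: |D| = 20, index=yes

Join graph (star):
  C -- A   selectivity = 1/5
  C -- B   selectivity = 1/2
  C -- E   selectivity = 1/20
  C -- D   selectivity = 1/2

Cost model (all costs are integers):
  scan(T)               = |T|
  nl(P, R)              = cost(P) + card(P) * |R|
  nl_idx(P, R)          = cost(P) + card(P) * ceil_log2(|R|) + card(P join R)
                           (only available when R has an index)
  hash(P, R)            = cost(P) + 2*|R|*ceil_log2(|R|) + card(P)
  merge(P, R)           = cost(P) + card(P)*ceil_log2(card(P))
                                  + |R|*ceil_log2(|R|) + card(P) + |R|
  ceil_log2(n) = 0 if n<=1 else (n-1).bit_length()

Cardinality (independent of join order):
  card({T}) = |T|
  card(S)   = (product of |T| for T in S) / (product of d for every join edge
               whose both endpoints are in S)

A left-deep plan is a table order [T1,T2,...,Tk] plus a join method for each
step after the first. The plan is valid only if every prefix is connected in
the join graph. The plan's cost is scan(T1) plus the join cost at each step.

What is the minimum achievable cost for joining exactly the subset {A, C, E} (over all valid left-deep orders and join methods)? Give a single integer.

Selinger DP over subsets of {A,C,E}:
  {C}: scan cost=400, card=400
  {A}: scan cost=120, card=120
  {E}: scan cost=80, card=80
  {AC}: card=9600; try (A,hash)→2480, (C,merge)→5080, (A,merge)→5360, (C,hash)→7440, (A,nl_idx)→12800, (C,nl)→48120 …(+1); best=2480 via (A,hash)
  {CE}: card=1600; try (E,hash)→1920, (C,merge)→4720, (E,nl_idx)→4800, (E,merge)→5040, (C,hash)→7360, (C,nl)→32080 …(+1); best=1920 via (E,hash)
  {ACE}: card=38400; try (A,hash)→5200, (E,hash)→13200, (A,merge)→22080, (A,nl_idx)→51520, (E,nl_idx)→108080, (E,merge)→147120 …(+2); best=5200 via (A,hash)

5200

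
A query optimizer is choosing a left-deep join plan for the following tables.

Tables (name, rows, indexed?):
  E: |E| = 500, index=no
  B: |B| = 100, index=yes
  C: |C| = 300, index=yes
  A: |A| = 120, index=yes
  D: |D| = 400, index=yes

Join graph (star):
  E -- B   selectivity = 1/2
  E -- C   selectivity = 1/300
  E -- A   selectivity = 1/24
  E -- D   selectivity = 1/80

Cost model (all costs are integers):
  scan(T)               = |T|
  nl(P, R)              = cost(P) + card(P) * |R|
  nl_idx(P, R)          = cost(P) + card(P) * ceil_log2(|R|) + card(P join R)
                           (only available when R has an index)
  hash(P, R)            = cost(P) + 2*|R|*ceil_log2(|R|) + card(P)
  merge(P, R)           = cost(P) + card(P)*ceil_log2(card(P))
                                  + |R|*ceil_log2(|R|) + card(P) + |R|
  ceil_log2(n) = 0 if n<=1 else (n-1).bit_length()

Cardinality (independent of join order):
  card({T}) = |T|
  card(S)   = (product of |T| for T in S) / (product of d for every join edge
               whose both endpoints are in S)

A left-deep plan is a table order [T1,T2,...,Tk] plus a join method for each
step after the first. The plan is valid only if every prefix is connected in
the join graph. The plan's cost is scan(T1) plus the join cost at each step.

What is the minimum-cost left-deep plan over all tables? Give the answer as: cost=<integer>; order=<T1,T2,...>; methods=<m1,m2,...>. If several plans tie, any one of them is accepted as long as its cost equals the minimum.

Selinger DP (subsets sized 1..n):
  {E}: scan cost=500, card=500
  {B}: scan cost=100, card=100
  {C}: scan cost=300, card=300
  {A}: scan cost=120, card=120
  {D}: scan cost=400, card=400
  {BE}: card=25000; try (B,hash)→2400, (E,merge)→5900, (B,merge)→6300, (E,hash)→9200, (B,nl_idx)→29000, (E,nl)→50100 …(+1); best=2400 via (B,hash)
  {CE}: card=500; try (C,nl_idx)→5500, (C,hash)→6400, (E,merge)→8300, (C,merge)→8500, (E,hash)→9600, (E,nl)→150300 …(+1); best=5500 via (C,nl_idx)
  {AE}: card=2500; try (A,hash)→2680, (E,merge)→6080, (A,merge)→6460, (A,nl_idx)→6500, (E,hash)→9240, (E,nl)→60120 …(+1); best=2680 via (A,hash)
  {DE}: card=2500; try (D,nl_idx)→7500, (D,hash)→8200, (E,merge)→9400, (D,merge)→9500, (E,hash)→9800, (E,nl)→200400 …(+1); best=7500 via (D,nl_idx)
  {BCE}: card=25000; try (B,hash)→7400, (B,merge)→11300, (C,hash)→32800, (B,nl_idx)→34000, (B,nl)→55500, (C,nl_idx)→252400 …(+2); best=7400 via (B,hash)
  {ABE}: card=125000; try (B,hash)→6580, (A,hash)→29080, (B,merge)→35980, (B,nl_idx)→145180, (B,nl)→252680, (A,nl_idx)→302400 …(+2); best=6580 via (B,hash)
  {BDE}: card=125000; try (B,hash)→11400, (D,hash)→34600, (B,merge)→40800, (B,nl_idx)→150000, (B,nl)→257500, (D,nl_idx)→352400 …(+2); best=11400 via (B,hash)
  {ACE}: card=2500; try (A,hash)→7680, (C,hash)→10580, (A,merge)→11460, (A,nl_idx)→11500, (C,nl_idx)→27680, (C,merge)→38180 …(+2); best=7680 via (A,hash)
  {CDE}: card=2500; try (D,nl_idx)→12500, (D,hash)→13200, (D,merge)→14500, (C,hash)→15400, (C,nl_idx)→32500, (C,merge)→43000 …(+2); best=12500 via (D,nl_idx)
  {ADE}: card=12500; try (A,hash)→11680, (D,hash)→12380, (A,nl_idx)→37500, (D,nl_idx)→37680, (D,merge)→39180, (A,merge)→40960 …(+2); best=11680 via (A,hash)
  {ABCE}: card=125000; try (B,hash)→11580, (A,hash)→34080, (B,merge)→40980, (C,hash)→136980, (B,nl_idx)→150180, (B,nl)→257680 …(+6); best=11580 via (B,hash)
  {BCDE}: card=125000; try (B,hash)→16400, (D,hash)→39600, (B,merge)→45800, (C,hash)→141800, (B,nl_idx)→155000, (B,nl)→262500 …(+6); best=16400 via (B,hash)
  {ABDE}: card=625000; try (B,hash)→25580, (A,hash)→138080, (D,hash)→138780, (B,merge)→199980, (B,nl_idx)→724180, (B,nl)→1261680 …(+6); best=25580 via (B,hash)
  {ACDE}: card=12500; try (A,hash)→16680, (D,hash)→17380, (C,hash)→29580, (A,nl_idx)→42500, (D,nl_idx)→42680, (D,merge)→44180 …(+6); best=16680 via (A,hash)
  {ABCDE}: card=625000; try (B,hash)→30580, (A,hash)→143080, (D,hash)→143780, (B,merge)→204980, (C,hash)→655980, (B,nl_idx)→729180 …(+10); best=30580 via (B,hash)

cost=30580; order=E,C,D,A,B; methods=nl_idx,nl_idx,hash,hash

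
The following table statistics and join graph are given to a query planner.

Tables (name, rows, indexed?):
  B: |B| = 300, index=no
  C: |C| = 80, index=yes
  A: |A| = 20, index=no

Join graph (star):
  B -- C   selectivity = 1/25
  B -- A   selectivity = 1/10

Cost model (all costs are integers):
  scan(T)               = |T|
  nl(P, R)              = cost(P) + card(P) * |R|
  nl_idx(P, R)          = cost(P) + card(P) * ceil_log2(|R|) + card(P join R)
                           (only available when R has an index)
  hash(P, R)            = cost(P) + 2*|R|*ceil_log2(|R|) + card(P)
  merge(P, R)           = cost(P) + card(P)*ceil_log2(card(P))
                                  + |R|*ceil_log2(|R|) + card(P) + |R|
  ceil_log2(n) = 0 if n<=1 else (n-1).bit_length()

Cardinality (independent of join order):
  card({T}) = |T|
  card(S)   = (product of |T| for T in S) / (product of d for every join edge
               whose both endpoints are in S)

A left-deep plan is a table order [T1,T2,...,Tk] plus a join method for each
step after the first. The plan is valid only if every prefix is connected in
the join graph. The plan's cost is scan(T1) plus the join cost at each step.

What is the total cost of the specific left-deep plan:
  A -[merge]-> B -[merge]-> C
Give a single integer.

10380

step 1: scan A: cost=20, card=20
step 2: join B via merge
    card(P join B) = 20*300/(10) = 600
    cost = 20 + 20*5 + 300*9 + 20 + 300 = 3140
step 3: join C via merge
    card(P join C) = 600*80/(25) = 1920
    cost = 3140 + 600*10 + 80*7 + 600 + 80 = 10380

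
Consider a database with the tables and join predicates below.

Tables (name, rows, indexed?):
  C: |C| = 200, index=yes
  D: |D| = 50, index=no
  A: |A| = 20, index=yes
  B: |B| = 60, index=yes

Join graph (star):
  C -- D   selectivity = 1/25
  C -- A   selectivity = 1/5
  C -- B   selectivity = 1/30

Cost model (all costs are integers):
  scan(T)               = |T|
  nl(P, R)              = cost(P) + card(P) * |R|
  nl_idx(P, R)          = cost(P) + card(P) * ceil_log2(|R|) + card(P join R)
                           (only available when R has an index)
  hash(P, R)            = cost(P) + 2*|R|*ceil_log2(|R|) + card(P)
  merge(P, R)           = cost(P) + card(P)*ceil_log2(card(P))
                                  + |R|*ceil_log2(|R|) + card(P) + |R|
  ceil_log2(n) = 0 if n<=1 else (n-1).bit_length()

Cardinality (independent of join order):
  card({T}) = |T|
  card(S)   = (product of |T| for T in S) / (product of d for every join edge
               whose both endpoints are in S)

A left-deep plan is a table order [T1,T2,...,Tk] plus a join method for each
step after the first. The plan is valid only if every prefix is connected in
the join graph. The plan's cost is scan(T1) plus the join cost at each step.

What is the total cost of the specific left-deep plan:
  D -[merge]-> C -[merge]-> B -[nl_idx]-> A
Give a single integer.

step 1: scan D: cost=50, card=50
step 2: join C via merge
    card(P join C) = 50*200/(25) = 400
    cost = 50 + 50*6 + 200*8 + 50 + 200 = 2200
step 3: join B via merge
    card(P join B) = 400*60/(30) = 800
    cost = 2200 + 400*9 + 60*6 + 400 + 60 = 6620
step 4: join A via nl_idx
    card(P join A) = 800*20/(5) = 3200
    cost = 6620 + 800*5 + 3200 = 13820

13820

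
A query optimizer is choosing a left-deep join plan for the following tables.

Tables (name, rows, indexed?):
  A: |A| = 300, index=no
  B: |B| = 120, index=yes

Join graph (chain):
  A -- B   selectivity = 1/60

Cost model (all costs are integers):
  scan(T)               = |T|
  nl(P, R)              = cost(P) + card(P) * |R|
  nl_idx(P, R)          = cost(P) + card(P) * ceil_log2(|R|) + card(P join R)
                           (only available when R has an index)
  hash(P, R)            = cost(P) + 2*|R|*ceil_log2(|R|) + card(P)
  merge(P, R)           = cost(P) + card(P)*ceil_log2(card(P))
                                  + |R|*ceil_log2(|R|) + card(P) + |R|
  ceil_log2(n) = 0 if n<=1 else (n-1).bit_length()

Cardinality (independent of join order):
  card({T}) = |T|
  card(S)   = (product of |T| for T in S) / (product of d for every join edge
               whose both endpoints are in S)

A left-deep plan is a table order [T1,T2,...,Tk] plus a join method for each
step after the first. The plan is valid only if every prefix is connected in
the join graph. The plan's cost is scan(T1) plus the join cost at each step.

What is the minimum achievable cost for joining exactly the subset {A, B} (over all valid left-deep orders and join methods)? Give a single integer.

Selinger DP over subsets of {A,B}:
  {A}: scan cost=300, card=300
  {B}: scan cost=120, card=120
  {AB}: card=600; try (B,hash)→2280, (B,nl_idx)→3000, (A,merge)→4080, (B,merge)→4260, (A,hash)→5640, (A,nl)→36120 …(+1); best=2280 via (B,hash)

2280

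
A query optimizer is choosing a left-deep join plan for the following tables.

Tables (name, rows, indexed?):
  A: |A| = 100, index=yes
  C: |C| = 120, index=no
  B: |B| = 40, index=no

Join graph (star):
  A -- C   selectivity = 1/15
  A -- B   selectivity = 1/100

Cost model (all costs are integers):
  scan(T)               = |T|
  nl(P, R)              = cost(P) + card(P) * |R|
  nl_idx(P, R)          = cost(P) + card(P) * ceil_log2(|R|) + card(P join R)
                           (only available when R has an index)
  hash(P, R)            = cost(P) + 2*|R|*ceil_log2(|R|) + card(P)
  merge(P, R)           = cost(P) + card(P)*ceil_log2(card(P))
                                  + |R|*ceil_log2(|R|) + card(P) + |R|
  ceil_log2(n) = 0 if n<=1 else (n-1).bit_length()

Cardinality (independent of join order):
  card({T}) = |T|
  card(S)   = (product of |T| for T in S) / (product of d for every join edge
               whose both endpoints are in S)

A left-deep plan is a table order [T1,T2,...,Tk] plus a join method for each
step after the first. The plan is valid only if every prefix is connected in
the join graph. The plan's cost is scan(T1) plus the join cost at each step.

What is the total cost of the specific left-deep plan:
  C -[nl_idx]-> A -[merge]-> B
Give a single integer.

10840

step 1: scan C: cost=120, card=120
step 2: join A via nl_idx
    card(P join A) = 120*100/(15) = 800
    cost = 120 + 120*7 + 800 = 1760
step 3: join B via merge
    card(P join B) = 800*40/(100) = 320
    cost = 1760 + 800*10 + 40*6 + 800 + 40 = 10840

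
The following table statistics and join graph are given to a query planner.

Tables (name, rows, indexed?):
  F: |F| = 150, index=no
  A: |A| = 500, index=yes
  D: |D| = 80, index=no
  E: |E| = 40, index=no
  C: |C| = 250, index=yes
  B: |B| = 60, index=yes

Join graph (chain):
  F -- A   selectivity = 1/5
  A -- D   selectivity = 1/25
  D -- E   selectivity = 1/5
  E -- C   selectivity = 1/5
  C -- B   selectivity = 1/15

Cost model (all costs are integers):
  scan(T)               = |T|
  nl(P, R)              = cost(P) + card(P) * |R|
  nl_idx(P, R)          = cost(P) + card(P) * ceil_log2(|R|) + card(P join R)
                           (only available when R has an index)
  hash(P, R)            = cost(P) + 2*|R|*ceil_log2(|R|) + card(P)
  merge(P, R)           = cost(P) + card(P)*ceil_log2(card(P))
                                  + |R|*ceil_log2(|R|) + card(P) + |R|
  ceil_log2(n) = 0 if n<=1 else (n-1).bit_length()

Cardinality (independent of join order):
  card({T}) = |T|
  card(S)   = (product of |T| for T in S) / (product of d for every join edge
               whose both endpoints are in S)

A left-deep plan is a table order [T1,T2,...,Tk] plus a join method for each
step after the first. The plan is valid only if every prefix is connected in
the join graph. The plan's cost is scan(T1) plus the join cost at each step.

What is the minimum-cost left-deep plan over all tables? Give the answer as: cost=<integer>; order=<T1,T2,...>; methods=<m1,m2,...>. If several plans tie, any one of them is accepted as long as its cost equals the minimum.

Selinger DP (subsets sized 1..n):
  {F}: scan cost=150, card=150
  {A}: scan cost=500, card=500
  {D}: scan cost=80, card=80
  {E}: scan cost=40, card=40
  {C}: scan cost=250, card=250
  {B}: scan cost=60, card=60
  {AF}: card=15000; try (F,hash)→3400, (A,merge)→6500, (F,merge)→6850, (A,hash)→9300, (A,nl_idx)→16500, (A,nl)→75150 …(+1); best=3400 via (F,hash)
  {AD}: card=1600; try (D,hash)→2120, (A,nl_idx)→2400, (A,merge)→5720, (D,merge)→6140, (A,hash)→9160, (A,nl)→40080 …(+1); best=2120 via (D,hash)
  {DE}: card=640; try (E,hash)→640, (D,merge)→960, (E,merge)→1000, (D,hash)→1200, (D,nl)→3240, (E,nl)→3280; best=640 via (E,hash)
  {CE}: card=2000; try (E,hash)→980, (C,nl_idx)→2360, (C,merge)→2570, (E,merge)→2780, (C,hash)→4080, (C,nl)→10040 …(+1); best=980 via (E,hash)
  {BC}: card=1000; try (B,hash)→1220, (C,nl_idx)→1540, (C,merge)→2730, (B,nl_idx)→2750, (B,merge)→2920, (C,hash)→4120 …(+2); best=1220 via (B,hash)
  {ADF}: card=48000; try (F,hash)→6120, (D,hash)→19520, (F,merge)→22670, (D,merge)→229040, (F,nl)→242120, (D,nl)→1203400; best=6120 via (F,hash)
  {ADE}: card=12800; try (E,hash)→4200, (A,hash)→10280, (A,merge)→12680, (A,nl_idx)→19200, (E,merge)→21600, (E,nl)→66120 …(+1); best=4200 via (E,hash)
  {CDE}: card=32000; try (D,hash)→4100, (C,hash)→5280, (C,merge)→9930, (D,merge)→25620, (C,nl_idx)→37760, (C,nl)→160640 …(+1); best=4100 via (D,hash)
  {BCE}: card=8000; try (E,hash)→2700, (B,hash)→3700, (E,merge)→12500, (B,nl_idx)→20980, (B,merge)→25400, (E,nl)→41220 …(+1); best=2700 via (E,hash)
  {ADEF}: card=384000; try (F,hash)→19400, (E,hash)→54600, (F,merge)→197550, (E,merge)→822400, (F,nl)→1924200, (E,nl)→1926120; best=19400 via (F,hash)
  {ACDE}: card=640000; try (C,hash)→21000, (A,hash)→45100, (C,merge)→198450, (A,merge)→521100, (C,nl_idx)→746600, (A,nl_idx)→932100 …(+2); best=21000 via (C,hash)
  {BCDE}: card=128000; try (D,hash)→11820, (B,hash)→36820, (D,merge)→115340, (B,nl_idx)→324100, (B,merge)→516520, (D,nl)→642700 …(+1); best=11820 via (D,hash)
  {ACDEF}: card=19200000; try (C,hash)→407400, (F,hash)→663400, (C,merge)→7701650, (F,merge)→13462350, (C,nl_idx)→22291400, (C,nl)→96019400 …(+1); best=407400 via (C,hash)
  {ABCDE}: card=2560000; try (A,hash)→148820, (B,hash)→661720, (A,merge)→2320820, (A,nl_idx)→3723820, (B,nl_idx)→6421000, (B,merge)→13461420 …(+2); best=148820 via (A,hash)
  {ABCDEF}: card=76800000; try (F,hash)→2711220, (B,hash)→19608120, (F,merge)→59030170, (B,nl_idx)→192407400, (F,nl)→384148820, (B,merge)→499607820 …(+1); best=2711220 via (F,hash)

cost=2711220; order=C,B,E,D,A,F; methods=hash,hash,hash,hash,hash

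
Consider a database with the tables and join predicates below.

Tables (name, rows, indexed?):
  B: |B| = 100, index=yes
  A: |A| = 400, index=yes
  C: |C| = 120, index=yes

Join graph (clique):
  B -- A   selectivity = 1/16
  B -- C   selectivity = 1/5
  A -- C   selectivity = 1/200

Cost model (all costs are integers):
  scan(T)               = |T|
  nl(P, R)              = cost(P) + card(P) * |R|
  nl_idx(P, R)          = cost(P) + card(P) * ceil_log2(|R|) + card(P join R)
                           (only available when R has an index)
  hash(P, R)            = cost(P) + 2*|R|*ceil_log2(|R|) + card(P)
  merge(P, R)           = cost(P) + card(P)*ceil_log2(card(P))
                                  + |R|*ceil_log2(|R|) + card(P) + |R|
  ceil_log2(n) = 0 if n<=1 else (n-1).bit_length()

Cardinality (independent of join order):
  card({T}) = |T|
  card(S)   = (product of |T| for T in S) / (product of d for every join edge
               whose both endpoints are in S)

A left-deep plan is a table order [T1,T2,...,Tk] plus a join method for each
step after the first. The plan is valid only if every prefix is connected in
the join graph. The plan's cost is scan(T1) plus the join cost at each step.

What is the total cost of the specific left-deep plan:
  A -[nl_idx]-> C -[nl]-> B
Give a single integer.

27440

step 1: scan A: cost=400, card=400
step 2: join C via nl_idx
    card(P join C) = 400*120/(200) = 240
    cost = 400 + 400*7 + 240 = 3440
step 3: join B via nl
    card(P join B) = 240*100/(16*5) = 300
    cost = 3440 + 240*100 = 27440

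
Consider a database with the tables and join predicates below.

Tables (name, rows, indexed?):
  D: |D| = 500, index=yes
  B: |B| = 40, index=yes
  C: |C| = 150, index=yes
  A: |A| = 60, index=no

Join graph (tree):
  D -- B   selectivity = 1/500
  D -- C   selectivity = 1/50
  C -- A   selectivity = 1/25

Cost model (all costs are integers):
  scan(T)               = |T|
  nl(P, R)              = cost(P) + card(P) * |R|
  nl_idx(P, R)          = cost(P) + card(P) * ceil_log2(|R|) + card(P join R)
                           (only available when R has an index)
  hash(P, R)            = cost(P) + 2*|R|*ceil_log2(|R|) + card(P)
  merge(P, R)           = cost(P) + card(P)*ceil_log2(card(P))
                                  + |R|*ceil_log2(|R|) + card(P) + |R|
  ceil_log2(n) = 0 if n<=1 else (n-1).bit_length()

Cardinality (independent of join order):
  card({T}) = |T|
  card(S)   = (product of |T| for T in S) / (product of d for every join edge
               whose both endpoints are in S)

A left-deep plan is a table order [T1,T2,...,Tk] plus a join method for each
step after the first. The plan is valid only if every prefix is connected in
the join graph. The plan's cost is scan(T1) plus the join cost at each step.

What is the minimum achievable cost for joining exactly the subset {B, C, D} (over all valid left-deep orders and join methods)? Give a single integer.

880

Selinger DP over subsets of {B,C,D}:
  {D}: scan cost=500, card=500
  {B}: scan cost=40, card=40
  {C}: scan cost=150, card=150
  {BD}: card=40; try (D,nl_idx)→440, (B,hash)→1480, (B,nl_idx)→3540, (D,merge)→5320, (B,merge)→5780, (D,hash)→9080 …(+2); best=440 via (D,nl_idx)
  {CD}: card=1500; try (D,nl_idx)→3000, (C,hash)→3400, (C,nl_idx)→6000, (D,merge)→6500, (C,merge)→6850, (D,hash)→9300 …(+2); best=3000 via (D,nl_idx)
  {BCD}: card=120; try (C,nl_idx)→880, (C,merge)→2070, (C,hash)→2880, (B,hash)→4980, (C,nl)→6440, (B,nl_idx)→12120 …(+2); best=880 via (C,nl_idx)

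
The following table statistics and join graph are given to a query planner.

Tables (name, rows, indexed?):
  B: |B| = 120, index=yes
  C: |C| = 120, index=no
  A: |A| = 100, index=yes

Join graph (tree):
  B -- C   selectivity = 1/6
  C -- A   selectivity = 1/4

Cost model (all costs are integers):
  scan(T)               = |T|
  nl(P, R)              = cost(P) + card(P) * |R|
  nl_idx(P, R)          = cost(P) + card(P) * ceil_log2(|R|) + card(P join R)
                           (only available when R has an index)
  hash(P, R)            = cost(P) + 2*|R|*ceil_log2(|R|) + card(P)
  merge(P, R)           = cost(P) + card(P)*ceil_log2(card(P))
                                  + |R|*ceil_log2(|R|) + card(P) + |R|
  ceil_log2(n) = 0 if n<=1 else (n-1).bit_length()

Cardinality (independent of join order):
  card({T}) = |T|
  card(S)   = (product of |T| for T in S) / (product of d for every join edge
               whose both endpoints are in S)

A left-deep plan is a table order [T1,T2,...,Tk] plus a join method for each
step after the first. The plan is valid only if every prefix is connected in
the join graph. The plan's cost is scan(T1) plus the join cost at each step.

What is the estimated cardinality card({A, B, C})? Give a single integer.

Tables in S: A(100), B(120), C(120)
Edges inside S: B-C(d=6), C-A(d=4)
numerator = 100 * 120 * 120 = 1440000
denominator = 6 * 4 = 24
card(S) = 1440000 / 24 = 60000

60000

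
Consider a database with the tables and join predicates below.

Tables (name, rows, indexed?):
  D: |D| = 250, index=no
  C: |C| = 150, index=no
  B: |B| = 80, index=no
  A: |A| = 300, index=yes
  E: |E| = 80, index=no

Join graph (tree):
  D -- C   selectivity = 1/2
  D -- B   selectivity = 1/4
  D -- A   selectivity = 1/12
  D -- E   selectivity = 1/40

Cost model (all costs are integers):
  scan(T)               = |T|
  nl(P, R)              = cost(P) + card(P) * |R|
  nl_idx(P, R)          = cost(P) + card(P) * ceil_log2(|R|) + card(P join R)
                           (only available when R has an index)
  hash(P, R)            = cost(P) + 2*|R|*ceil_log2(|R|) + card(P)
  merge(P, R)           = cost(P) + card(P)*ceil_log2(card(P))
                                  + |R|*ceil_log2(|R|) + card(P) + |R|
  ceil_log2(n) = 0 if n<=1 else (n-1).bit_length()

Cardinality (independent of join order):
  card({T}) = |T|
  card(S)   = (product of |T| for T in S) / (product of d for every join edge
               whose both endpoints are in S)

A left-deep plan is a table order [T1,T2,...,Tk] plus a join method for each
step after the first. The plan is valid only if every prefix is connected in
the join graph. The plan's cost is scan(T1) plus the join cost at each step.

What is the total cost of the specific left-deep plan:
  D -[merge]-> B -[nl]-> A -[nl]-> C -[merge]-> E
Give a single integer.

step 1: scan D: cost=250, card=250
step 2: join B via merge
    card(P join B) = 250*80/(4) = 5000
    cost = 250 + 250*8 + 80*7 + 250 + 80 = 3140
step 3: join A via nl
    card(P join A) = 5000*300/(12) = 125000
    cost = 3140 + 5000*300 = 1503140
step 4: join C via nl
    card(P join C) = 125000*150/(2) = 9375000
    cost = 1503140 + 125000*150 = 20253140
step 5: join E via merge
    card(P join E) = 9375000*80/(40) = 18750000
    cost = 20253140 + 9375000*24 + 80*7 + 9375000 + 80 = 254628780

254628780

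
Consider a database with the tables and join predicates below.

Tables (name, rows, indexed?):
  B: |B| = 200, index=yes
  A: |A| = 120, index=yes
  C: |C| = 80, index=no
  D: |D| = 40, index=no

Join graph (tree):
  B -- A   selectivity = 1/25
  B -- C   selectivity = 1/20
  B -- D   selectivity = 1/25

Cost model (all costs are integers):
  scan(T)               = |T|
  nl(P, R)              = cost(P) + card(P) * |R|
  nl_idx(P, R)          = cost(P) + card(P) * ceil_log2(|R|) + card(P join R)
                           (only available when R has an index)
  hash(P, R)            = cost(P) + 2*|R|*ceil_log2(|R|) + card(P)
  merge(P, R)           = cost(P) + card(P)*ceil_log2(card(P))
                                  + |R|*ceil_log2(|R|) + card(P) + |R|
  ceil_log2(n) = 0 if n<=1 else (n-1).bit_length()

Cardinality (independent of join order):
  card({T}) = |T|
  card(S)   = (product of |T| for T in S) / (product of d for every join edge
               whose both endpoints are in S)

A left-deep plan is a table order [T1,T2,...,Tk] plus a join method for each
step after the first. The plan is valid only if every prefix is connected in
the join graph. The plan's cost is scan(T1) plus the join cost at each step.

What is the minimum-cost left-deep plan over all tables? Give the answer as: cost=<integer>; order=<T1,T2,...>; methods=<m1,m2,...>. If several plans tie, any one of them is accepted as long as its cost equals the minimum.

Selinger DP (subsets sized 1..n):
  {B}: scan cost=200, card=200
  {A}: scan cost=120, card=120
  {C}: scan cost=80, card=80
  {D}: scan cost=40, card=40
  {AB}: card=960; try (B,nl_idx)→2040, (A,hash)→2080, (A,nl_idx)→2560, (B,merge)→2880, (A,merge)→2960, (B,hash)→3440 …(+2); best=2040 via (B,nl_idx)
  {BC}: card=800; try (C,hash)→1520, (B,nl_idx)→1520, (B,merge)→2520, (C,merge)→2640, (B,hash)→3360, (B,nl)→16080 …(+1); best=1520 via (C,hash)
  {BD}: card=320; try (B,nl_idx)→680, (D,hash)→880, (B,merge)→2120, (D,merge)→2280, (B,hash)→3280, (B,nl)→8040 …(+1); best=680 via (B,nl_idx)
  {ABC}: card=3840; try (A,hash)→4000, (C,hash)→4120, (A,nl_idx)→10960, (A,merge)→11280, (C,merge)→13240, (C,nl)→78840 …(+1); best=4000 via (A,hash)
  {ABD}: card=1536; try (A,hash)→2680, (D,hash)→3480, (A,nl_idx)→4456, (A,merge)→4840, (D,merge)→12880, (A,nl)→39080 …(+1); best=2680 via (A,hash)
  {BCD}: card=1280; try (C,hash)→2120, (D,hash)→2800, (C,merge)→4520, (D,merge)→10600, (C,nl)→26280, (D,nl)→33520; best=2120 via (C,hash)
  {ABCD}: card=6144; try (A,hash)→5080, (C,hash)→5336, (D,hash)→8320, (A,nl_idx)→17224, (A,merge)→18440, (C,merge)→21752 …(+4); best=5080 via (A,hash)

cost=5080; order=D,B,C,A; methods=nl_idx,hash,hash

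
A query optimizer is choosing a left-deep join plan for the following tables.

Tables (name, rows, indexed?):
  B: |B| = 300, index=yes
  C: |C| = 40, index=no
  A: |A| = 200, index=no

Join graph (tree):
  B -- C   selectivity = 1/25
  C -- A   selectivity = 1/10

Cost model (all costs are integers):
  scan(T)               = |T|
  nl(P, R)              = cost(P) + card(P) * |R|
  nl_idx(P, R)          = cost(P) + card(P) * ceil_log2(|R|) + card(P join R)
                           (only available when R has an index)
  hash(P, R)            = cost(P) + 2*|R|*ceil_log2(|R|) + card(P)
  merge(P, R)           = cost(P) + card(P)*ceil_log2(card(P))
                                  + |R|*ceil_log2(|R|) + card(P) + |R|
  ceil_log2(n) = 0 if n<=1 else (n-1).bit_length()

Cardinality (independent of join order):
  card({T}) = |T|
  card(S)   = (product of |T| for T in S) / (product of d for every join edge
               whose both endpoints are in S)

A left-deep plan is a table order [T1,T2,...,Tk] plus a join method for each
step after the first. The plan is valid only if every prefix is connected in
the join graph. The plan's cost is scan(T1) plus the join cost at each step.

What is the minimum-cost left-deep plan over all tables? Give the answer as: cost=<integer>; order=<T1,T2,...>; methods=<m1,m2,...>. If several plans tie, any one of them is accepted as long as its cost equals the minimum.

cost=4560; order=C,B,A; methods=nl_idx,hash

Selinger DP (subsets sized 1..n):
  {B}: scan cost=300, card=300
  {C}: scan cost=40, card=40
  {A}: scan cost=200, card=200
  {BC}: card=480; try (B,nl_idx)→880, (C,hash)→1080, (B,merge)→3320, (C,merge)→3580, (B,hash)→5480, (B,nl)→12040 …(+1); best=880 via (B,nl_idx)
  {AC}: card=800; try (C,hash)→880, (A,merge)→2120, (C,merge)→2280, (A,hash)→3280, (A,nl)→8040, (C,nl)→8200; best=880 via (C,hash)
  {ABC}: card=9600; try (A,hash)→4560, (B,hash)→7080, (A,merge)→7480, (B,merge)→12680, (B,nl_idx)→17680, (A,nl)→96880 …(+1); best=4560 via (A,hash)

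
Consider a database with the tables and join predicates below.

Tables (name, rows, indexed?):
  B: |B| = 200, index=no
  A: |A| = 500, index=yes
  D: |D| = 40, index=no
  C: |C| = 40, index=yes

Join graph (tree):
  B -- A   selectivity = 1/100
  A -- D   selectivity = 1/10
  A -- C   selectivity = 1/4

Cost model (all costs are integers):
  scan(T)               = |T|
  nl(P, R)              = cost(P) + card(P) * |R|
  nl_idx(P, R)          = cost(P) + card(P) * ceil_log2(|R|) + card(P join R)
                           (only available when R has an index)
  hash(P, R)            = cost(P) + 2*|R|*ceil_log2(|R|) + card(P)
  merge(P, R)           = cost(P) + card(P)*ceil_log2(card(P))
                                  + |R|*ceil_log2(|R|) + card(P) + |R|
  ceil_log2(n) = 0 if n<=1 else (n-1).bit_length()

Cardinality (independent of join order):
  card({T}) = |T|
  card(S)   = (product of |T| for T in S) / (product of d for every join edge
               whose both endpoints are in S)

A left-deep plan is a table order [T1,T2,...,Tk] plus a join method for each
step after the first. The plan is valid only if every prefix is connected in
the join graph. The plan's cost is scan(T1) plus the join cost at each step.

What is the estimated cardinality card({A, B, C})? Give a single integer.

Tables in S: A(500), B(200), C(40)
Edges inside S: B-A(d=100), A-C(d=4)
numerator = 500 * 200 * 40 = 4000000
denominator = 100 * 4 = 400
card(S) = 4000000 / 400 = 10000

10000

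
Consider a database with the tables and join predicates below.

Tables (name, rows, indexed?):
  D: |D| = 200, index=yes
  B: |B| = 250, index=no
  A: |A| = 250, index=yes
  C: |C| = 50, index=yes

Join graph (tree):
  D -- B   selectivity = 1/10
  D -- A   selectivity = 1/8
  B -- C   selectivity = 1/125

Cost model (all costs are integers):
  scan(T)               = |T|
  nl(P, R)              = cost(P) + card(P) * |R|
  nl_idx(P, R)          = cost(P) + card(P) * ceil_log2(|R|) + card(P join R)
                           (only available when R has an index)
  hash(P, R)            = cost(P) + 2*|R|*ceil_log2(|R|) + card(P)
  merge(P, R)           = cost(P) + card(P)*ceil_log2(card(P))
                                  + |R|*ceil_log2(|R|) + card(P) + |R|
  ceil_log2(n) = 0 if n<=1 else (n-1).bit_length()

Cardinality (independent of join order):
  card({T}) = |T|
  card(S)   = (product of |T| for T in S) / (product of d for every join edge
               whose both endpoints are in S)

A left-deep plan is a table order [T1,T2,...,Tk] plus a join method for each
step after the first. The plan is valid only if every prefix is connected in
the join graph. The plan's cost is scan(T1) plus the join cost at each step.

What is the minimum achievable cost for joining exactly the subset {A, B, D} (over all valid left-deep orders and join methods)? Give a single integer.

Selinger DP over subsets of {A,B,D}:
  {D}: scan cost=200, card=200
  {B}: scan cost=250, card=250
  {A}: scan cost=250, card=250
  {BD}: card=5000; try (D,hash)→3700, (B,merge)→4250, (D,merge)→4300, (B,hash)→4400, (D,nl_idx)→7250, (B,nl)→50200 …(+1); best=3700 via (D,hash)
  {AD}: card=6250; try (D,hash)→3700, (A,merge)→4250, (D,merge)→4300, (A,hash)→4400, (A,nl_idx)→8050, (D,nl_idx)→8500 …(+2); best=3700 via (D,hash)
  {ABD}: card=156250; try (A,hash)→12700, (B,hash)→13950, (A,merge)→75950, (B,merge)→93450, (A,nl_idx)→199950, (A,nl)→1253700 …(+1); best=12700 via (A,hash)

12700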